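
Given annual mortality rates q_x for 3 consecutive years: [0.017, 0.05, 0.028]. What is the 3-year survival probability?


p_k = 1 - q_k for each year
Survival = product of (1 - q_k)
= 0.983 * 0.95 * 0.972
= 0.9077


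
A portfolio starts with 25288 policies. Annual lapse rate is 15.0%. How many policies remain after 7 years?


remaining = initial * (1 - lapse)^years
= 25288 * (1 - 0.15)^7
= 25288 * 0.320577
= 8106.7534


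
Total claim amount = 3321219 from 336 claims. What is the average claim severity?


severity = total / number
= 3321219 / 336
= 9884.5804


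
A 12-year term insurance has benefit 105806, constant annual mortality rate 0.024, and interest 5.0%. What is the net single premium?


NSP = benefit * sum_{k=0}^{n-1} k_p_x * q * v^(k+1)
With constant q=0.024, v=0.952381
Sum = 0.189395
NSP = 105806 * 0.189395
= 20039.1471


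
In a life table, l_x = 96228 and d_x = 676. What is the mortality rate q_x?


q_x = d_x / l_x
= 676 / 96228
= 0.007


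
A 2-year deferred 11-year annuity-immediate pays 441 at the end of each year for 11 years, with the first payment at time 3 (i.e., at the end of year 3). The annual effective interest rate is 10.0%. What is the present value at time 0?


PV at time 2 of the 11-year annuity-immediate:
a_n = 441 * (1-(1+0.1)^(-11))/0.1 = 2864.3219
Discount back 2 years to time 0:
PV = 2864.3219 * (1+0.1)^(-2)
= 2864.3219 * 0.826446
= 2367.2082


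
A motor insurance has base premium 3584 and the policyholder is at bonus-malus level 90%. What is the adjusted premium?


adjusted = base * BM_level / 100
= 3584 * 90 / 100
= 3584 * 0.9
= 3225.6


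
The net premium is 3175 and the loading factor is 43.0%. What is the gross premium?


Gross = net * (1 + loading)
= 3175 * (1 + 0.43)
= 3175 * 1.43
= 4540.25


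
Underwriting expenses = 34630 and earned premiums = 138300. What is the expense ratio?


Expense ratio = expenses / premiums
= 34630 / 138300
= 0.2504


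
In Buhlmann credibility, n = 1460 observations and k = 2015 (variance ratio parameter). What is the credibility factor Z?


Z = n / (n + k)
= 1460 / (1460 + 2015)
= 1460 / 3475
= 0.4201


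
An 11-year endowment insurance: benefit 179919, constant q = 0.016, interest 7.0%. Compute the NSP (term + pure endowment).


Term component = 20155.7906
Pure endowment = 11_p_x * v^11 * benefit = 0.837425 * 0.475093 * 179919 = 71581.6256
NSP = 91737.4162


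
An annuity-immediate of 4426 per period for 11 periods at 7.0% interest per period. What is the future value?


FV = PMT * ((1+i)^n - 1) / i
= 4426 * ((1.07)^11 - 1) / 0.07
= 4426 * (2.104852 - 1) / 0.07
= 69858.2106


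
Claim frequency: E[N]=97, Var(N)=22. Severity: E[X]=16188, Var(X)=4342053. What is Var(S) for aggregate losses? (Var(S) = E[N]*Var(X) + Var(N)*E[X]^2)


Var(S) = E[N]*Var(X) + Var(N)*E[X]^2
= 97*4342053 + 22*16188^2
= 421179141 + 5765129568
= 6.1863e+09


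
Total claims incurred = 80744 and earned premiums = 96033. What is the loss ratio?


Loss ratio = claims / premiums
= 80744 / 96033
= 0.8408


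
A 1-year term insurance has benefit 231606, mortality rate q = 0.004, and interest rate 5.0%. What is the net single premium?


NSP = benefit * q * v
v = 1/(1+i) = 0.952381
NSP = 231606 * 0.004 * 0.952381
= 882.3086


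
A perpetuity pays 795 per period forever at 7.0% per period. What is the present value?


PV = PMT / i
= 795 / 0.07
= 11357.1429


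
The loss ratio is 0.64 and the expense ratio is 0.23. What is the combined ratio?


Combined ratio = loss ratio + expense ratio
= 0.64 + 0.23
= 0.87


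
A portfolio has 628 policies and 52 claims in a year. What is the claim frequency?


frequency = claims / policies
= 52 / 628
= 0.0828


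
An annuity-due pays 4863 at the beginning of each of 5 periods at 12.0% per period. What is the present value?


PV_due = PMT * (1-(1+i)^(-n))/i * (1+i)
PV_immediate = 17530.0267
PV_due = 17530.0267 * 1.12
= 19633.6299


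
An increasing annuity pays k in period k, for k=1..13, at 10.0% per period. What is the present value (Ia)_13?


(Ia)_n = sum_{k=1}^{n} k * v^k, v = 1/(1+i)
v = 0.909091
Sum computed term by term:
(Ia)_13 = 40.4805


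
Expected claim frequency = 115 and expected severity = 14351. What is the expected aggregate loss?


E[S] = E[N] * E[X]
= 115 * 14351
= 1.6504e+06


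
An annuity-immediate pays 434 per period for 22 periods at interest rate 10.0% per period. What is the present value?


PV = PMT * (1 - (1+i)^(-n)) / i
= 434 * (1 - (1+0.1)^(-22)) / 0.1
= 434 * (1 - 0.122846) / 0.1
= 434 * 8.77154
= 3806.8485


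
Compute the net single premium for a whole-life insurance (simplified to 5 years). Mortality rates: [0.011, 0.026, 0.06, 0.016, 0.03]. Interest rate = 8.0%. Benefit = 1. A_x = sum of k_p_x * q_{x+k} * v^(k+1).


v = 0.925926
Year 0: k_p_x=1.0, q=0.011, term=0.010185
Year 1: k_p_x=0.989, q=0.026, term=0.022046
Year 2: k_p_x=0.963286, q=0.06, term=0.045881
Year 3: k_p_x=0.905489, q=0.016, term=0.010649
Year 4: k_p_x=0.891001, q=0.03, term=0.018192
A_x = 0.107


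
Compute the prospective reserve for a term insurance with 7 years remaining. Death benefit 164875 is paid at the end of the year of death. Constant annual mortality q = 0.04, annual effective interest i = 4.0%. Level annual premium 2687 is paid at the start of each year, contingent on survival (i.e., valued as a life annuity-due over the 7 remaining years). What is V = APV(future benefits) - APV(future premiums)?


v = 1/(1+i) = 0.961538
APV(future benefits) per unit = sum_{k=0}^{6} k_p_x * q * v^(k+1) = 0.214481
APV(future benefits) = 164875 * 0.214481 = 35362.5281
Life annuity-due factor ä_{x:7} = sum_{k=0}^{6} k_p_x * v^k = 5.576502
APV(future premiums) = 2687 * 5.576502 = 14984.0603
V = 35362.5281 - 14984.0603
= 20378.4678


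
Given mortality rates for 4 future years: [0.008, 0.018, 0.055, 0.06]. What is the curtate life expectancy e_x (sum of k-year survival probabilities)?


e_x = sum_{k=1}^{n} k_p_x
k_p_x values:
  1_p_x = 0.992
  2_p_x = 0.974144
  3_p_x = 0.920566
  4_p_x = 0.865332
e_x = 3.752


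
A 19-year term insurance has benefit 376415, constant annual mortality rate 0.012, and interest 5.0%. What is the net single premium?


NSP = benefit * sum_{k=0}^{n-1} k_p_x * q * v^(k+1)
With constant q=0.012, v=0.952381
Sum = 0.132654
NSP = 376415 * 0.132654
= 49933.0843


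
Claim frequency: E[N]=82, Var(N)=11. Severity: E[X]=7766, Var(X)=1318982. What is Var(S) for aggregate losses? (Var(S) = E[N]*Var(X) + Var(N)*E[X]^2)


Var(S) = E[N]*Var(X) + Var(N)*E[X]^2
= 82*1318982 + 11*7766^2
= 108156524 + 663418316
= 7.7157e+08


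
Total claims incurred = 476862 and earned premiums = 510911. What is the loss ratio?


Loss ratio = claims / premiums
= 476862 / 510911
= 0.9334


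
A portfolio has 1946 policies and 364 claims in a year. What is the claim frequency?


frequency = claims / policies
= 364 / 1946
= 0.1871


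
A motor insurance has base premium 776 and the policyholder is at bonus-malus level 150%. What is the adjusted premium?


adjusted = base * BM_level / 100
= 776 * 150 / 100
= 776 * 1.5
= 1164.0


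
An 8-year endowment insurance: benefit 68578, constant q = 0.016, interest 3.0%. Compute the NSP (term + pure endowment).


Term component = 7302.7617
Pure endowment = 8_p_x * v^8 * benefit = 0.878943 * 0.789409 * 68578 = 47582.5601
NSP = 54885.3218


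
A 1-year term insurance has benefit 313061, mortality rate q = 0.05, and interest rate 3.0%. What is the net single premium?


NSP = benefit * q * v
v = 1/(1+i) = 0.970874
NSP = 313061 * 0.05 * 0.970874
= 15197.1359


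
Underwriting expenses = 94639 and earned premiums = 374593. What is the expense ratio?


Expense ratio = expenses / premiums
= 94639 / 374593
= 0.2526


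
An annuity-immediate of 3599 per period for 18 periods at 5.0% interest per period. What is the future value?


FV = PMT * ((1+i)^n - 1) / i
= 3599 * ((1.05)^18 - 1) / 0.05
= 3599 * (2.406619 - 1) / 0.05
= 101248.4524


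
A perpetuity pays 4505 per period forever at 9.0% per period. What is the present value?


PV = PMT / i
= 4505 / 0.09
= 50055.5556


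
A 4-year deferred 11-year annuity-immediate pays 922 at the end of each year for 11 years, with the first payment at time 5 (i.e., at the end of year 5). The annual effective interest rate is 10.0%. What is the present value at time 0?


PV at time 4 of the 11-year annuity-immediate:
a_n = 922 * (1-(1+0.1)^(-11))/0.1 = 5988.4462
Discount back 4 years to time 0:
PV = 5988.4462 * (1+0.1)^(-4)
= 5988.4462 * 0.683013
= 4090.1894


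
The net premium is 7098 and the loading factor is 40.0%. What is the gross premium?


Gross = net * (1 + loading)
= 7098 * (1 + 0.4)
= 7098 * 1.4
= 9937.2


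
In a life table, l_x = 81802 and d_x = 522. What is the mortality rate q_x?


q_x = d_x / l_x
= 522 / 81802
= 0.0064


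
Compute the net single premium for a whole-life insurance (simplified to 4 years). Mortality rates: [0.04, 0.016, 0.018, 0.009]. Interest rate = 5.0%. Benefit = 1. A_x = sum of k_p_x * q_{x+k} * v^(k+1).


v = 0.952381
Year 0: k_p_x=1.0, q=0.04, term=0.038095
Year 1: k_p_x=0.96, q=0.016, term=0.013932
Year 2: k_p_x=0.94464, q=0.018, term=0.014688
Year 3: k_p_x=0.927636, q=0.009, term=0.006869
A_x = 0.0736


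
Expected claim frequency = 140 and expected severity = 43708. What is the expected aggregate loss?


E[S] = E[N] * E[X]
= 140 * 43708
= 6.1191e+06


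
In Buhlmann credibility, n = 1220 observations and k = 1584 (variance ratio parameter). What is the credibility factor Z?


Z = n / (n + k)
= 1220 / (1220 + 1584)
= 1220 / 2804
= 0.4351


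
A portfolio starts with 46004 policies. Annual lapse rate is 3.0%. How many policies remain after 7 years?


remaining = initial * (1 - lapse)^years
= 46004 * (1 - 0.03)^7
= 46004 * 0.807983
= 37170.4428


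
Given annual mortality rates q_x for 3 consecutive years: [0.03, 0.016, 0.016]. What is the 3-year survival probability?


p_k = 1 - q_k for each year
Survival = product of (1 - q_k)
= 0.97 * 0.984 * 0.984
= 0.9392


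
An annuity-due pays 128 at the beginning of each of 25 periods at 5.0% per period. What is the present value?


PV_due = PMT * (1-(1+i)^(-n))/i * (1+i)
PV_immediate = 1804.0249
PV_due = 1804.0249 * 1.05
= 1894.2261


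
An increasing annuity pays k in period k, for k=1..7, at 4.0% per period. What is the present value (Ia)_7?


(Ia)_n = sum_{k=1}^{n} k * v^k, v = 1/(1+i)
v = 0.961538
Sum computed term by term:
(Ia)_7 = 23.0678


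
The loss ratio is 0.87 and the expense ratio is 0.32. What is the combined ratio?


Combined ratio = loss ratio + expense ratio
= 0.87 + 0.32
= 1.19


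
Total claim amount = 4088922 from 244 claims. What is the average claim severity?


severity = total / number
= 4088922 / 244
= 16757.877


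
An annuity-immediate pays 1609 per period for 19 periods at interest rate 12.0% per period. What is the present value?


PV = PMT * (1 - (1+i)^(-n)) / i
= 1609 * (1 - (1+0.12)^(-19)) / 0.12
= 1609 * (1 - 0.116107) / 0.12
= 1609 * 7.365777
= 11851.535


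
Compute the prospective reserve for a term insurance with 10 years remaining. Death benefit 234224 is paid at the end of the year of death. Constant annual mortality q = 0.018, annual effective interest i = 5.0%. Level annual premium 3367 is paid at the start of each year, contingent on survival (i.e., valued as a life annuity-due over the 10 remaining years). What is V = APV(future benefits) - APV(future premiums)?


v = 1/(1+i) = 0.952381
APV(future benefits) per unit = sum_{k=0}^{9} k_p_x * q * v^(k+1) = 0.129191
APV(future benefits) = 234224 * 0.129191 = 30259.7434
Life annuity-due factor ä_{x:10} = sum_{k=0}^{9} k_p_x * v^k = 7.536169
APV(future premiums) = 3367 * 7.536169 = 25374.2817
V = 30259.7434 - 25374.2817
= 4885.4616


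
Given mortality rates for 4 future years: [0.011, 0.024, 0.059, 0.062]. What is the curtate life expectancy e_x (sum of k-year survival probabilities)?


e_x = sum_{k=1}^{n} k_p_x
k_p_x values:
  1_p_x = 0.989
  2_p_x = 0.965264
  3_p_x = 0.908313
  4_p_x = 0.851998
e_x = 3.7146


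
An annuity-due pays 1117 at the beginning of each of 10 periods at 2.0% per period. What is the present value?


PV_due = PMT * (1-(1+i)^(-n))/i * (1+i)
PV_immediate = 10033.5475
PV_due = 10033.5475 * 1.02
= 10234.2184


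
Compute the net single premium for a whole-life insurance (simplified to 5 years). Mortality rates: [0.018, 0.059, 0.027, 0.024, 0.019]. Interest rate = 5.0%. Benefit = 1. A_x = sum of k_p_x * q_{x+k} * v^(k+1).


v = 0.952381
Year 0: k_p_x=1.0, q=0.018, term=0.017143
Year 1: k_p_x=0.982, q=0.059, term=0.052551
Year 2: k_p_x=0.924062, q=0.027, term=0.021552
Year 3: k_p_x=0.899112, q=0.024, term=0.017753
Year 4: k_p_x=0.877534, q=0.019, term=0.013064
A_x = 0.1221


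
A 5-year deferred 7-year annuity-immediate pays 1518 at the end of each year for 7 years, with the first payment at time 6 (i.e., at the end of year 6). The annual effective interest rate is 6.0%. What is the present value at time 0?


PV at time 5 of the 7-year annuity-immediate:
a_n = 1518 * (1-(1+0.06)^(-7))/0.06 = 8474.055
Discount back 5 years to time 0:
PV = 8474.055 * (1+0.06)^(-5)
= 8474.055 * 0.747258
= 6332.3069


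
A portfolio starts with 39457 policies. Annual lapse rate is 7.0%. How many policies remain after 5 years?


remaining = initial * (1 - lapse)^years
= 39457 * (1 - 0.07)^5
= 39457 * 0.695688
= 27449.776


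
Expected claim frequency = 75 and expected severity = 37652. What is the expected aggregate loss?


E[S] = E[N] * E[X]
= 75 * 37652
= 2.8239e+06


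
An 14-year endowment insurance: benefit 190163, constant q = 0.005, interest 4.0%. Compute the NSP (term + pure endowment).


Term component = 9754.5238
Pure endowment = 14_p_x * v^14 * benefit = 0.93223 * 0.577475 * 190163 = 102372.2858
NSP = 112126.8096


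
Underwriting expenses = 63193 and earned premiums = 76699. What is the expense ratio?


Expense ratio = expenses / premiums
= 63193 / 76699
= 0.8239


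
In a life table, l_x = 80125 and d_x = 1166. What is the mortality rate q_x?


q_x = d_x / l_x
= 1166 / 80125
= 0.0146


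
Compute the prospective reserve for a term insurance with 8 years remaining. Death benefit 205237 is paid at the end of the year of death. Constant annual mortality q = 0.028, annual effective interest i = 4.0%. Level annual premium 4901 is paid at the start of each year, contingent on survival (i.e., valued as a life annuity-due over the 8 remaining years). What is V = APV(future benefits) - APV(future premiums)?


v = 1/(1+i) = 0.961538
APV(future benefits) per unit = sum_{k=0}^{7} k_p_x * q * v^(k+1) = 0.17204
APV(future benefits) = 205237 * 0.17204 = 35309.0042
Life annuity-due factor ä_{x:8} = sum_{k=0}^{7} k_p_x * v^k = 6.390063
APV(future premiums) = 4901 * 6.390063 = 31317.6973
V = 35309.0042 - 31317.6973
= 3991.3069


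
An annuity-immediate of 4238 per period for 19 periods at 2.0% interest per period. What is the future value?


FV = PMT * ((1+i)^n - 1) / i
= 4238 * ((1.02)^19 - 1) / 0.02
= 4238 * (1.456811 - 1) / 0.02
= 96798.2875


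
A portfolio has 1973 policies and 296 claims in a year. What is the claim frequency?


frequency = claims / policies
= 296 / 1973
= 0.15


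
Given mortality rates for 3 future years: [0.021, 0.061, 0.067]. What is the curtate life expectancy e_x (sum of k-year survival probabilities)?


e_x = sum_{k=1}^{n} k_p_x
k_p_x values:
  1_p_x = 0.979
  2_p_x = 0.919281
  3_p_x = 0.857689
e_x = 2.756


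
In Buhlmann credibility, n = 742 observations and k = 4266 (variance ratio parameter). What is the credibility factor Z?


Z = n / (n + k)
= 742 / (742 + 4266)
= 742 / 5008
= 0.1482


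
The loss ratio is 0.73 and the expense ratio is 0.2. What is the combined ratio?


Combined ratio = loss ratio + expense ratio
= 0.73 + 0.2
= 0.93


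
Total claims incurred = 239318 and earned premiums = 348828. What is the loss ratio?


Loss ratio = claims / premiums
= 239318 / 348828
= 0.6861


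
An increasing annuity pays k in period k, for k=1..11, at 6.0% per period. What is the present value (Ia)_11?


(Ia)_n = sum_{k=1}^{n} k * v^k, v = 1/(1+i)
v = 0.943396
Sum computed term by term:
(Ia)_11 = 42.7571


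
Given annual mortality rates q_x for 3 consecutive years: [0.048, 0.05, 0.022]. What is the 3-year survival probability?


p_k = 1 - q_k for each year
Survival = product of (1 - q_k)
= 0.952 * 0.95 * 0.978
= 0.8845


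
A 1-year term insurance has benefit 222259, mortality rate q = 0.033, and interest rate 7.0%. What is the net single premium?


NSP = benefit * q * v
v = 1/(1+i) = 0.934579
NSP = 222259 * 0.033 * 0.934579
= 6854.7168


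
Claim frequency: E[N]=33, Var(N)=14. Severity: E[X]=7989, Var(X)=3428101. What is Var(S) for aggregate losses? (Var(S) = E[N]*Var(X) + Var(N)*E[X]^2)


Var(S) = E[N]*Var(X) + Var(N)*E[X]^2
= 33*3428101 + 14*7989^2
= 113127333 + 893537694
= 1.0067e+09


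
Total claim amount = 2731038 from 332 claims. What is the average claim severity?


severity = total / number
= 2731038 / 332
= 8226.0181


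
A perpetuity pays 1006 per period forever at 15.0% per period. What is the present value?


PV = PMT / i
= 1006 / 0.15
= 6706.6667


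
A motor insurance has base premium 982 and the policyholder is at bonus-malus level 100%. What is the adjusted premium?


adjusted = base * BM_level / 100
= 982 * 100 / 100
= 982 * 1.0
= 982.0


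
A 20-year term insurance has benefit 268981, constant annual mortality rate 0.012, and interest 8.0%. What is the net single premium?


NSP = benefit * sum_{k=0}^{n-1} k_p_x * q * v^(k+1)
With constant q=0.012, v=0.925926
Sum = 0.108453
NSP = 268981 * 0.108453
= 29171.8741


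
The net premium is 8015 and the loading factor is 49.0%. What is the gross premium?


Gross = net * (1 + loading)
= 8015 * (1 + 0.49)
= 8015 * 1.49
= 11942.35


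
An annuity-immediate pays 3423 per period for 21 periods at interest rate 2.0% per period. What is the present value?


PV = PMT * (1 - (1+i)^(-n)) / i
= 3423 * (1 - (1+0.02)^(-21)) / 0.02
= 3423 * (1 - 0.659776) / 0.02
= 3423 * 17.011209
= 58229.369


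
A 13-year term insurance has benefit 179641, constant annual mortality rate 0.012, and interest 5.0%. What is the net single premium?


NSP = benefit * sum_{k=0}^{n-1} k_p_x * q * v^(k+1)
With constant q=0.012, v=0.952381
Sum = 0.105814
NSP = 179641 * 0.105814
= 19008.5654


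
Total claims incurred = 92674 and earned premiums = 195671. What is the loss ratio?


Loss ratio = claims / premiums
= 92674 / 195671
= 0.4736


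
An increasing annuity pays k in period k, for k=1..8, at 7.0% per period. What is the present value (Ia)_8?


(Ia)_n = sum_{k=1}^{n} k * v^k, v = 1/(1+i)
v = 0.934579
Sum computed term by term:
(Ia)_8 = 24.7602


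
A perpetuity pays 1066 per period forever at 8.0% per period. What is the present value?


PV = PMT / i
= 1066 / 0.08
= 13325.0


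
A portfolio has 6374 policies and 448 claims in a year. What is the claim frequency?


frequency = claims / policies
= 448 / 6374
= 0.0703


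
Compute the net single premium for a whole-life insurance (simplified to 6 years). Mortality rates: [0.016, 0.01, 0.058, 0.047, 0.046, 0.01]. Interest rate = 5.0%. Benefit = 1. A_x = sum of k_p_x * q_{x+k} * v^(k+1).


v = 0.952381
Year 0: k_p_x=1.0, q=0.016, term=0.015238
Year 1: k_p_x=0.984, q=0.01, term=0.008925
Year 2: k_p_x=0.97416, q=0.058, term=0.048808
Year 3: k_p_x=0.917659, q=0.047, term=0.035483
Year 4: k_p_x=0.874529, q=0.046, term=0.03152
Year 5: k_p_x=0.8343, q=0.01, term=0.006226
A_x = 0.1462


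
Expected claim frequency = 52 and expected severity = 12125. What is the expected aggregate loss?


E[S] = E[N] * E[X]
= 52 * 12125
= 630500


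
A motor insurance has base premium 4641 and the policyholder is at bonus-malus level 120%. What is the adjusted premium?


adjusted = base * BM_level / 100
= 4641 * 120 / 100
= 4641 * 1.2
= 5569.2


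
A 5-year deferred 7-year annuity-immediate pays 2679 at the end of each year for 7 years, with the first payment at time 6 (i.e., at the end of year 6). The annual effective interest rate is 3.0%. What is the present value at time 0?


PV at time 5 of the 7-year annuity-immediate:
a_n = 2679 * (1-(1+0.03)^(-7))/0.03 = 16690.928
Discount back 5 years to time 0:
PV = 16690.928 * (1+0.03)^(-5)
= 16690.928 * 0.862609
= 14397.7411


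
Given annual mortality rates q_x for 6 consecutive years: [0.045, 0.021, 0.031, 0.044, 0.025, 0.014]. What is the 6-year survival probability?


p_k = 1 - q_k for each year
Survival = product of (1 - q_k)
= 0.955 * 0.979 * 0.969 * 0.956 * 0.975 * 0.986
= 0.8326


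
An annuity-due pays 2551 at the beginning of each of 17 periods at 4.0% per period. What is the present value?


PV_due = PMT * (1-(1+i)^(-n))/i * (1+i)
PV_immediate = 31034.6212
PV_due = 31034.6212 * 1.04
= 32276.0061


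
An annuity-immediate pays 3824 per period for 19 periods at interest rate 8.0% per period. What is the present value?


PV = PMT * (1 - (1+i)^(-n)) / i
= 3824 * (1 - (1+0.08)^(-19)) / 0.08
= 3824 * (1 - 0.231712) / 0.08
= 3824 * 9.603599
= 36724.1633


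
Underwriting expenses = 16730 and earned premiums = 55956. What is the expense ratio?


Expense ratio = expenses / premiums
= 16730 / 55956
= 0.299


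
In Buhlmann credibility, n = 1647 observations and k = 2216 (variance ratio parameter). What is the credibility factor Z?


Z = n / (n + k)
= 1647 / (1647 + 2216)
= 1647 / 3863
= 0.4264


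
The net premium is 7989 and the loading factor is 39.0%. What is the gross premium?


Gross = net * (1 + loading)
= 7989 * (1 + 0.39)
= 7989 * 1.39
= 11104.71


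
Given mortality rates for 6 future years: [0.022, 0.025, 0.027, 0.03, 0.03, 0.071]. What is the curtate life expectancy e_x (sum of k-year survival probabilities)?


e_x = sum_{k=1}^{n} k_p_x
k_p_x values:
  1_p_x = 0.978
  2_p_x = 0.95355
  3_p_x = 0.927804
  4_p_x = 0.89997
  5_p_x = 0.872971
  6_p_x = 0.81099
e_x = 5.4433


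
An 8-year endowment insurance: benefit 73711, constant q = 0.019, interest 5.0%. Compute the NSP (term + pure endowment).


Term component = 8513.7272
Pure endowment = 8_p_x * v^8 * benefit = 0.857733 * 0.676839 * 73711 = 42792.7276
NSP = 51306.4548


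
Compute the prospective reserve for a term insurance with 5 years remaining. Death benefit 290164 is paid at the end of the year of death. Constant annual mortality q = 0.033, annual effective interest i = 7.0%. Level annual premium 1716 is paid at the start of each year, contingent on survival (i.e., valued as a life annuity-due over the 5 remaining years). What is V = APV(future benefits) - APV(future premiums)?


v = 1/(1+i) = 0.934579
APV(future benefits) per unit = sum_{k=0}^{4} k_p_x * q * v^(k+1) = 0.12724
APV(future benefits) = 290164 * 0.12724 = 36920.5711
Life annuity-due factor ä_{x:5} = sum_{k=0}^{4} k_p_x * v^k = 4.125672
APV(future premiums) = 1716 * 4.125672 = 7079.6535
V = 36920.5711 - 7079.6535
= 29840.9176


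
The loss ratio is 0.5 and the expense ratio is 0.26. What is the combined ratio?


Combined ratio = loss ratio + expense ratio
= 0.5 + 0.26
= 0.76


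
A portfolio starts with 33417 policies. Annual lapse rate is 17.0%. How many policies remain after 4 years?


remaining = initial * (1 - lapse)^years
= 33417 * (1 - 0.17)^4
= 33417 * 0.474583
= 15859.1471


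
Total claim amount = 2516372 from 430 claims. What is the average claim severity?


severity = total / number
= 2516372 / 430
= 5852.0279


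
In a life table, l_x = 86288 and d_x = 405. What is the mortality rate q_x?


q_x = d_x / l_x
= 405 / 86288
= 0.0047


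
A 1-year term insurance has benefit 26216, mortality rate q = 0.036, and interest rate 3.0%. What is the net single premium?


NSP = benefit * q * v
v = 1/(1+i) = 0.970874
NSP = 26216 * 0.036 * 0.970874
= 916.2874


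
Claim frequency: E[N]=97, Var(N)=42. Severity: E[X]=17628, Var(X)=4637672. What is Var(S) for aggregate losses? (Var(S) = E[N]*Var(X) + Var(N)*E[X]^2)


Var(S) = E[N]*Var(X) + Var(N)*E[X]^2
= 97*4637672 + 42*17628^2
= 449854184 + 13051348128
= 1.3501e+10


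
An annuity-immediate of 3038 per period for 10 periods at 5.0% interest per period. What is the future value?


FV = PMT * ((1+i)^n - 1) / i
= 3038 * ((1.05)^10 - 1) / 0.05
= 3038 * (1.628895 - 1) / 0.05
= 38211.6375


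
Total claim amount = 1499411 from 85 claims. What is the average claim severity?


severity = total / number
= 1499411 / 85
= 17640.1294


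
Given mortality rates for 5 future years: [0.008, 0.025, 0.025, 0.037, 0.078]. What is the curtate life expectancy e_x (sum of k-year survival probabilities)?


e_x = sum_{k=1}^{n} k_p_x
k_p_x values:
  1_p_x = 0.992
  2_p_x = 0.9672
  3_p_x = 0.94302
  4_p_x = 0.908128
  5_p_x = 0.837294
e_x = 4.6476


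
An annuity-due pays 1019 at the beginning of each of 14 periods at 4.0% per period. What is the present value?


PV_due = PMT * (1-(1+i)^(-n))/i * (1+i)
PV_immediate = 10763.8223
PV_due = 10763.8223 * 1.04
= 11194.3752


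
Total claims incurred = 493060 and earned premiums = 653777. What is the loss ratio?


Loss ratio = claims / premiums
= 493060 / 653777
= 0.7542


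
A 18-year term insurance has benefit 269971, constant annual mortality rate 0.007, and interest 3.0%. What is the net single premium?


NSP = benefit * sum_{k=0}^{n-1} k_p_x * q * v^(k+1)
With constant q=0.007, v=0.970874
Sum = 0.09126
NSP = 269971 * 0.09126
= 24637.5178


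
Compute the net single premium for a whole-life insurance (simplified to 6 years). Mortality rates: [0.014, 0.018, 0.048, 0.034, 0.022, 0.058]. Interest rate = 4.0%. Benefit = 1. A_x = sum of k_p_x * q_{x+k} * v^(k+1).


v = 0.961538
Year 0: k_p_x=1.0, q=0.014, term=0.013462
Year 1: k_p_x=0.986, q=0.018, term=0.016409
Year 2: k_p_x=0.968252, q=0.048, term=0.041317
Year 3: k_p_x=0.921776, q=0.034, term=0.02679
Year 4: k_p_x=0.890436, q=0.022, term=0.016101
Year 5: k_p_x=0.870846, q=0.058, term=0.039918
A_x = 0.154


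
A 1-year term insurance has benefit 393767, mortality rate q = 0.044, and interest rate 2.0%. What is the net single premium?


NSP = benefit * q * v
v = 1/(1+i) = 0.980392
NSP = 393767 * 0.044 * 0.980392
= 16986.0275


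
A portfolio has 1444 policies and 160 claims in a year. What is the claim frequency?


frequency = claims / policies
= 160 / 1444
= 0.1108


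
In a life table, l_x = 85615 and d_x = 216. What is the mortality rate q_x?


q_x = d_x / l_x
= 216 / 85615
= 0.0025


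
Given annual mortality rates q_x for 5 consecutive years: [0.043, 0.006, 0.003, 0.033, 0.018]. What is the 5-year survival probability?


p_k = 1 - q_k for each year
Survival = product of (1 - q_k)
= 0.957 * 0.994 * 0.997 * 0.967 * 0.982
= 0.9006


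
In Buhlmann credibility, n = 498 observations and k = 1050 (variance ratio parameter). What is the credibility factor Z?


Z = n / (n + k)
= 498 / (498 + 1050)
= 498 / 1548
= 0.3217


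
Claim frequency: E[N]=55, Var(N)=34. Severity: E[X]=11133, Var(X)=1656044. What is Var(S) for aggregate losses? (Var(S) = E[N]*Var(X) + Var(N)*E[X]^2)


Var(S) = E[N]*Var(X) + Var(N)*E[X]^2
= 55*1656044 + 34*11133^2
= 91082420 + 4214085426
= 4.3052e+09


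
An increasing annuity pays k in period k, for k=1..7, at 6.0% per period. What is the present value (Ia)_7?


(Ia)_n = sum_{k=1}^{n} k * v^k, v = 1/(1+i)
v = 0.943396
Sum computed term by term:
(Ia)_7 = 21.0321


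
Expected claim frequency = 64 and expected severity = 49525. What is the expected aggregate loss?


E[S] = E[N] * E[X]
= 64 * 49525
= 3.1696e+06


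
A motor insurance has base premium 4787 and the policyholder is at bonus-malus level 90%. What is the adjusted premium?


adjusted = base * BM_level / 100
= 4787 * 90 / 100
= 4787 * 0.9
= 4308.3


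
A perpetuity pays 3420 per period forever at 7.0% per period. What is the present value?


PV = PMT / i
= 3420 / 0.07
= 48857.1429


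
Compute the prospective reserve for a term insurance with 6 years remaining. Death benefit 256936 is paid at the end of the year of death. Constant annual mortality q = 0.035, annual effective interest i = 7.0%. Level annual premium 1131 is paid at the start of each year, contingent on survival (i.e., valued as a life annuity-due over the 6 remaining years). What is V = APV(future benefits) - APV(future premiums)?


v = 1/(1+i) = 0.934579
APV(future benefits) per unit = sum_{k=0}^{5} k_p_x * q * v^(k+1) = 0.153967
APV(future benefits) = 256936 * 0.153967 = 39559.7682
Life annuity-due factor ä_{x:6} = sum_{k=0}^{5} k_p_x * v^k = 4.707003
APV(future premiums) = 1131 * 4.707003 = 5323.6208
V = 39559.7682 - 5323.6208
= 34236.1473


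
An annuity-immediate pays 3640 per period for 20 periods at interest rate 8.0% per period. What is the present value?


PV = PMT * (1 - (1+i)^(-n)) / i
= 3640 * (1 - (1+0.08)^(-20)) / 0.08
= 3640 * (1 - 0.214548) / 0.08
= 3640 * 9.818147
= 35738.0566


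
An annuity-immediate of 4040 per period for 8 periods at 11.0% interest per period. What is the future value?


FV = PMT * ((1+i)^n - 1) / i
= 4040 * ((1.11)^8 - 1) / 0.11
= 4040 * (2.304538 - 1) / 0.11
= 47912.1145


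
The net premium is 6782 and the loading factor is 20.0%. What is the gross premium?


Gross = net * (1 + loading)
= 6782 * (1 + 0.2)
= 6782 * 1.2
= 8138.4


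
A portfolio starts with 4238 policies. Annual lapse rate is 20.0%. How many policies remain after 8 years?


remaining = initial * (1 - lapse)^years
= 4238 * (1 - 0.2)^8
= 4238 * 0.167772
= 711.0184


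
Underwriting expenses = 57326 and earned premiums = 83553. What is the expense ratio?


Expense ratio = expenses / premiums
= 57326 / 83553
= 0.6861


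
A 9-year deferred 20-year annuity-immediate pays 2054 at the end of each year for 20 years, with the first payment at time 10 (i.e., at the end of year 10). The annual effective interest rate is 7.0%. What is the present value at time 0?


PV at time 9 of the 20-year annuity-immediate:
a_n = 2054 * (1-(1+0.07)^(-20))/0.07 = 21760.1053
Discount back 9 years to time 0:
PV = 21760.1053 * (1+0.07)^(-9)
= 21760.1053 * 0.543934
= 11836.0555


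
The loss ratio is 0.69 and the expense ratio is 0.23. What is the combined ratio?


Combined ratio = loss ratio + expense ratio
= 0.69 + 0.23
= 0.92


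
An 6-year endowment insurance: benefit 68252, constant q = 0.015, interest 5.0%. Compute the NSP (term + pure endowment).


Term component = 5016.1333
Pure endowment = 6_p_x * v^6 * benefit = 0.913308 * 0.746215 * 68252 = 46515.4226
NSP = 51531.5558


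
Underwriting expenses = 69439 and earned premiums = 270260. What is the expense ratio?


Expense ratio = expenses / premiums
= 69439 / 270260
= 0.2569


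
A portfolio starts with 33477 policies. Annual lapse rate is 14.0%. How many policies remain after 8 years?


remaining = initial * (1 - lapse)^years
= 33477 * (1 - 0.14)^8
= 33477 * 0.299218
= 10016.9185


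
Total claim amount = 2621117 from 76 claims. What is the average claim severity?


severity = total / number
= 2621117 / 76
= 34488.3816


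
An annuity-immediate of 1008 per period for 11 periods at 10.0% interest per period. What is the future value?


FV = PMT * ((1+i)^n - 1) / i
= 1008 * ((1.1)^11 - 1) / 0.1
= 1008 * (2.853117 - 1) / 0.1
= 18679.4164


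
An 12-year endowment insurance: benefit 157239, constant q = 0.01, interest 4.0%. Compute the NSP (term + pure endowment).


Term component = 14037.2483
Pure endowment = 12_p_x * v^12 * benefit = 0.886385 * 0.624597 * 157239 = 87052.7584
NSP = 101090.0067


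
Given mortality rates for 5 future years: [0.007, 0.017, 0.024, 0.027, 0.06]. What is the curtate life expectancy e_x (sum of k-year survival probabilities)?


e_x = sum_{k=1}^{n} k_p_x
k_p_x values:
  1_p_x = 0.993
  2_p_x = 0.976119
  3_p_x = 0.952692
  4_p_x = 0.926969
  5_p_x = 0.871351
e_x = 4.7201


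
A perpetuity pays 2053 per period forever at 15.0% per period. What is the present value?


PV = PMT / i
= 2053 / 0.15
= 13686.6667


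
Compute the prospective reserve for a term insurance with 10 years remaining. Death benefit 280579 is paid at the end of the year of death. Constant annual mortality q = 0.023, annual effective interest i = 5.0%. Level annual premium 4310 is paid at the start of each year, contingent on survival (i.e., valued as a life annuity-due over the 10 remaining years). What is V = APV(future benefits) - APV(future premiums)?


v = 1/(1+i) = 0.952381
APV(future benefits) per unit = sum_{k=0}^{9} k_p_x * q * v^(k+1) = 0.161798
APV(future benefits) = 280579 * 0.161798 = 45397.2134
Life annuity-due factor ä_{x:10} = sum_{k=0}^{9} k_p_x * v^k = 7.386445
APV(future premiums) = 4310 * 7.386445 = 31835.5799
V = 45397.2134 - 31835.5799
= 13561.6334


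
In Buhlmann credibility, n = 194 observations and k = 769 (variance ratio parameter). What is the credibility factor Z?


Z = n / (n + k)
= 194 / (194 + 769)
= 194 / 963
= 0.2015


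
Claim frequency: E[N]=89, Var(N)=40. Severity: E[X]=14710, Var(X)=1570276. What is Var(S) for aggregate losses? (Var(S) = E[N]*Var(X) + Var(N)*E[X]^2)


Var(S) = E[N]*Var(X) + Var(N)*E[X]^2
= 89*1570276 + 40*14710^2
= 139754564 + 8655364000
= 8.7951e+09


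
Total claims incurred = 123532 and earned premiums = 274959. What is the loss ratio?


Loss ratio = claims / premiums
= 123532 / 274959
= 0.4493


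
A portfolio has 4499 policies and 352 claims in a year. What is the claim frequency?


frequency = claims / policies
= 352 / 4499
= 0.0782


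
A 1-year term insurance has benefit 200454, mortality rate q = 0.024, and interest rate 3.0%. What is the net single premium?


NSP = benefit * q * v
v = 1/(1+i) = 0.970874
NSP = 200454 * 0.024 * 0.970874
= 4670.7728


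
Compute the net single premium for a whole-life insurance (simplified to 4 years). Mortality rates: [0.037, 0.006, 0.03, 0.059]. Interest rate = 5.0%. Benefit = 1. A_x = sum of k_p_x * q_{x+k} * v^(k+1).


v = 0.952381
Year 0: k_p_x=1.0, q=0.037, term=0.035238
Year 1: k_p_x=0.963, q=0.006, term=0.005241
Year 2: k_p_x=0.957222, q=0.03, term=0.024807
Year 3: k_p_x=0.928505, q=0.059, term=0.045069
A_x = 0.1104


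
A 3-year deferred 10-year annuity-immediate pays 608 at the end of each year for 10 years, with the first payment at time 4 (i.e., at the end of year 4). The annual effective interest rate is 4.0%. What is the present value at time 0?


PV at time 3 of the 10-year annuity-immediate:
a_n = 608 * (1-(1+0.04)^(-10))/0.04 = 4931.4246
Discount back 3 years to time 0:
PV = 4931.4246 * (1+0.04)^(-3)
= 4931.4246 * 0.888996
= 4384.0185


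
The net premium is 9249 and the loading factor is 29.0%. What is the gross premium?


Gross = net * (1 + loading)
= 9249 * (1 + 0.29)
= 9249 * 1.29
= 11931.21


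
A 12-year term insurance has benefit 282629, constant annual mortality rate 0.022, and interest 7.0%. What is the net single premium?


NSP = benefit * sum_{k=0}^{n-1} k_p_x * q * v^(k+1)
With constant q=0.022, v=0.934579
Sum = 0.157829
NSP = 282629 * 0.157829
= 44607.1811


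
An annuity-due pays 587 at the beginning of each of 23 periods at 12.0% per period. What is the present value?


PV_due = PMT * (1-(1+i)^(-n))/i * (1+i)
PV_immediate = 4530.7206
PV_due = 4530.7206 * 1.12
= 5074.4071


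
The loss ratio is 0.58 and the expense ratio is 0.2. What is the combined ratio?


Combined ratio = loss ratio + expense ratio
= 0.58 + 0.2
= 0.78


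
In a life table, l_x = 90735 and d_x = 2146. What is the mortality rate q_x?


q_x = d_x / l_x
= 2146 / 90735
= 0.0237


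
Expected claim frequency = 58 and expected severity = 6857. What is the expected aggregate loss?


E[S] = E[N] * E[X]
= 58 * 6857
= 397706


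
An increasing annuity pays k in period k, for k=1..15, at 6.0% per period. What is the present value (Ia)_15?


(Ia)_n = sum_{k=1}^{n} k * v^k, v = 1/(1+i)
v = 0.943396
Sum computed term by term:
(Ia)_15 = 67.2668


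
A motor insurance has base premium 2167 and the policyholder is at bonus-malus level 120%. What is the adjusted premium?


adjusted = base * BM_level / 100
= 2167 * 120 / 100
= 2167 * 1.2
= 2600.4


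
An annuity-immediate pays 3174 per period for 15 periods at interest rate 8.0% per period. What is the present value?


PV = PMT * (1 - (1+i)^(-n)) / i
= 3174 * (1 - (1+0.08)^(-15)) / 0.08
= 3174 * (1 - 0.315242) / 0.08
= 3174 * 8.559479
= 27167.7854


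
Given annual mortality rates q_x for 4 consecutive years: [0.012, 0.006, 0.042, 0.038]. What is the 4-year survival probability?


p_k = 1 - q_k for each year
Survival = product of (1 - q_k)
= 0.988 * 0.994 * 0.958 * 0.962
= 0.9051


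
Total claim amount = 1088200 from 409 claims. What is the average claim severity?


severity = total / number
= 1088200 / 409
= 2660.6357


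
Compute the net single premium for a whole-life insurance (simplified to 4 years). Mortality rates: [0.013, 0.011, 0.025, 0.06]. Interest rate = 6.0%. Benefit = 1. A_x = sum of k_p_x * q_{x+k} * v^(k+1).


v = 0.943396
Year 0: k_p_x=1.0, q=0.013, term=0.012264
Year 1: k_p_x=0.987, q=0.011, term=0.009663
Year 2: k_p_x=0.976143, q=0.025, term=0.02049
Year 3: k_p_x=0.951739, q=0.06, term=0.045232
A_x = 0.0876


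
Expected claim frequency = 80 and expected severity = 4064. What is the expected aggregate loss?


E[S] = E[N] * E[X]
= 80 * 4064
= 325120


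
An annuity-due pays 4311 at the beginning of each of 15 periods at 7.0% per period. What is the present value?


PV_due = PMT * (1-(1+i)^(-n))/i * (1+i)
PV_immediate = 39264.2173
PV_due = 39264.2173 * 1.07
= 42012.7125


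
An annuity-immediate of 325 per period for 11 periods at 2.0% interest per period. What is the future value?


FV = PMT * ((1+i)^n - 1) / i
= 325 * ((1.02)^11 - 1) / 0.02
= 325 * (1.243374 - 1) / 0.02
= 3954.8325


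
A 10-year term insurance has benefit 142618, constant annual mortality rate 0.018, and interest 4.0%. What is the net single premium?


NSP = benefit * sum_{k=0}^{n-1} k_p_x * q * v^(k+1)
With constant q=0.018, v=0.961538
Sum = 0.135511
NSP = 142618 * 0.135511
= 19326.2773


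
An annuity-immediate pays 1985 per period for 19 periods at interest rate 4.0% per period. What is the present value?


PV = PMT * (1 - (1+i)^(-n)) / i
= 1985 * (1 - (1+0.04)^(-19)) / 0.04
= 1985 * (1 - 0.474642) / 0.04
= 1985 * 13.133939
= 26070.8697


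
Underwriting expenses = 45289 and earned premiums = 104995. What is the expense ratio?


Expense ratio = expenses / premiums
= 45289 / 104995
= 0.4313


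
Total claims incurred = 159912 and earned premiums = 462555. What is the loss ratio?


Loss ratio = claims / premiums
= 159912 / 462555
= 0.3457


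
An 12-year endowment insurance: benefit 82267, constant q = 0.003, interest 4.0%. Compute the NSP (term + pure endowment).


Term component = 2281.5956
Pure endowment = 12_p_x * v^12 * benefit = 0.964588 * 0.624597 * 82267 = 49564.1301
NSP = 51845.7257


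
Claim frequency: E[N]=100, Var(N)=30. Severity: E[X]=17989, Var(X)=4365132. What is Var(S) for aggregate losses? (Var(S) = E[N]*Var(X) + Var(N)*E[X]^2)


Var(S) = E[N]*Var(X) + Var(N)*E[X]^2
= 100*4365132 + 30*17989^2
= 436513200 + 9708123630
= 1.0145e+10


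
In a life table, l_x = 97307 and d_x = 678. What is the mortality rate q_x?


q_x = d_x / l_x
= 678 / 97307
= 0.007


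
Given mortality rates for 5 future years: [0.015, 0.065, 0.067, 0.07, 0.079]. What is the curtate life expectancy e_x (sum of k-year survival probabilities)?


e_x = sum_{k=1}^{n} k_p_x
k_p_x values:
  1_p_x = 0.985
  2_p_x = 0.920975
  3_p_x = 0.85927
  4_p_x = 0.799121
  5_p_x = 0.73599
e_x = 4.3004
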